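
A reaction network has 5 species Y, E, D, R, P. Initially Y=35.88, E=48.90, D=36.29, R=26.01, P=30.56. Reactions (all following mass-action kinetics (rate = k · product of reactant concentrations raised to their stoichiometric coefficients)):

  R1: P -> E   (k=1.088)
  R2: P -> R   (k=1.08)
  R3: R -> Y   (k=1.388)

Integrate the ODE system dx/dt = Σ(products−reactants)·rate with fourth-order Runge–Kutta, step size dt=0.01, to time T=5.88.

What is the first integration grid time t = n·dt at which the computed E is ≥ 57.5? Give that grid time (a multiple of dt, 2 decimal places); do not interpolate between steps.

RK4 with dt=0.01: 588 steps to T=5.88. Trajectory (selected grid times):
t=0.00: Y=35.88 E=48.90 D=36.29 R=26.01 P=30.56
t=0.37: Y=48.38 E=57.36 D=36.29 R=21.91 P=13.70
t=0.38: Y=48.68 E=57.51 D=36.29 R=21.75 P=13.41
t=0.65: Y=56.02 E=60.49 D=36.29 R=17.38 P=7.47
t=1.31: Y=67.61 E=63.34 D=36.29 R=8.62 P=1.79
t=1.96: Y=73.00 E=64.02 D=36.29 R=3.89 P=0.44
t=2.61: Y=75.38 E=64.18 D=36.29 R=1.68 P=0.11
t=3.27: Y=76.41 E=64.22 D=36.29 R=0.69 P=0.03
t=3.92: Y=76.82 E=64.23 D=36.29 R=0.29 P=0.01
t=4.57: Y=76.99 E=64.24 D=36.29 R=0.12 P=0.00
t=5.23: Y=77.07 E=64.24 D=36.29 R=0.05 P=0.00
t=5.88: Y=77.09 E=64.24 D=36.29 R=0.02 P=0.00
E(0.37)=57.360 < 57.5 but E(0.38)=57.508 ≥ 57.5, so the first grid time is t=0.38.

Threshold first reached at t = 0.38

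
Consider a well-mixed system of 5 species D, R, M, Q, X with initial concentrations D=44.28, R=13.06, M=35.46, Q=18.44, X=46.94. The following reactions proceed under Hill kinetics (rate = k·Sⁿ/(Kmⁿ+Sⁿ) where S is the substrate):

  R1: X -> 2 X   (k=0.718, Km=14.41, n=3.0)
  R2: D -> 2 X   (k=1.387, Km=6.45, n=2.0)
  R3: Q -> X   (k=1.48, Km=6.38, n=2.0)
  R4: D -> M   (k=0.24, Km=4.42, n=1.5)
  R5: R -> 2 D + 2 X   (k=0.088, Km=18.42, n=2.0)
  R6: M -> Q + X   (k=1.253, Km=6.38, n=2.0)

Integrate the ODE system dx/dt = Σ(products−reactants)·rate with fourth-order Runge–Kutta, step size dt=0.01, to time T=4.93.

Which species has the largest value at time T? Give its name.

RK4 with dt=0.01: 493 steps to T=4.93. Trajectory (selected grid times):
t=0.00: D=44.28 R=13.06 M=35.46 Q=18.44 X=46.94
t=0.55: D=43.44 R=13.04 M=34.92 Q=18.38 X=50.24
t=1.10: D=42.60 R=13.03 M=34.38 Q=18.32 X=53.55
t=1.64: D=41.77 R=13.01 M=33.85 Q=18.26 X=56.79
t=2.19: D=40.93 R=13.00 M=33.32 Q=18.20 X=60.09
t=2.74: D=40.09 R=12.98 M=32.78 Q=18.14 X=63.39
t=3.29: D=39.25 R=12.96 M=32.24 Q=18.08 X=66.69
t=3.83: D=38.43 R=12.95 M=31.72 Q=18.02 X=69.92
t=4.38: D=37.59 R=12.93 M=31.18 Q=17.96 X=73.21
t=4.93: D=36.76 R=12.92 M=30.65 Q=17.90 X=76.50
At T=4.93: D=36.76 R=12.92 M=30.65 Q=17.90 X=76.50; the largest is X.

Dominant species at T: X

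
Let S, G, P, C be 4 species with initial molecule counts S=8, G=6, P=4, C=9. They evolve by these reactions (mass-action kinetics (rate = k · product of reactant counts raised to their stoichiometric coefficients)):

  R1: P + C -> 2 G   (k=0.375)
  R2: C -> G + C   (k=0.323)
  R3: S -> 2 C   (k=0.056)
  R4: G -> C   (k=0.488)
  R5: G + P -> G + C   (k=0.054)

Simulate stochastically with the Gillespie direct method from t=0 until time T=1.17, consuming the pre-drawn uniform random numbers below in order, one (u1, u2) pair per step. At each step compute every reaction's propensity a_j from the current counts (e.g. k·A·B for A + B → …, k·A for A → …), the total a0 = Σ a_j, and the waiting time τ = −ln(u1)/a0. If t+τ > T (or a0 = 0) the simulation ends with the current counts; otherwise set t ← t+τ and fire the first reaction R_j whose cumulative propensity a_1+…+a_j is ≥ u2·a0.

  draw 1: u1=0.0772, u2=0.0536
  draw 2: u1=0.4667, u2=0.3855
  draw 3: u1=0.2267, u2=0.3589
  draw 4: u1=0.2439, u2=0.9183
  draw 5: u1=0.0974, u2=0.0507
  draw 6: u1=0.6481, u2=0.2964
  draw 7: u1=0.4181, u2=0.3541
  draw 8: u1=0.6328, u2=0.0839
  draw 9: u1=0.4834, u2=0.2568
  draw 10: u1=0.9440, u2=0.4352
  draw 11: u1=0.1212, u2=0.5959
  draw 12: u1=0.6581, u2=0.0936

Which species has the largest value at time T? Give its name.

t=0.000: S=8 G=6 P=4 C=9
Draw 1: a1=13.500, a2=2.907, a3=0.448, a4=2.928, a5=1.296, a0=21.079; τ=−ln(0.0772)/21.079=0.122 → t=0.122; u2·a0=0.0536·21.079=1.130 ≤ a1=13.500 → R1 fires; S=8 G=8 P=3 C=8
Draw 2: a1=9.000, a2=2.584, a3=0.448, a4=3.904, a5=1.296, a0=17.232; τ=−ln(0.4667)/17.232=0.044 → t=0.166; u2·a0=0.3855·17.232=6.643 ≤ a1=9.000 → R1 fires; S=8 G=10 P=2 C=7
Draw 3: a1=5.250, a2=2.261, a3=0.448, a4=4.880, a5=1.080, a0=13.919; τ=−ln(0.2267)/13.919=0.107 → t=0.272; u2·a0=0.3589·13.919=4.996 ≤ a1=5.250 → R1 fires; S=8 G=12 P=1 C=6
Draw 4: a1=2.250, a2=1.938, a3=0.448, a4=5.856, a5=0.648, a0=11.140; τ=−ln(0.2439)/11.140=0.127 → t=0.399; u2·a0=0.9183·11.140=10.230; a1+…+a3=4.636 < 10.230 ≤ a1+…+a4=10.492 → R4 fires; S=8 G=11 P=1 C=7
Draw 5: a1=2.625, a2=2.261, a3=0.448, a4=5.368, a5=0.594, a0=11.296; τ=−ln(0.0974)/11.296=0.206 → t=0.605; u2·a0=0.0507·11.296=0.573 ≤ a1=2.625 → R1 fires; S=8 G=13 P=0 C=6
Draw 6: a1=0.000, a2=1.938, a3=0.448, a4=6.344, a5=0.000, a0=8.730; τ=−ln(0.6481)/8.730=0.050 → t=0.655; u2·a0=0.2964·8.730=2.588; a1+…+a3=2.386 < 2.588 ≤ a1+…+a4=8.730 → R4 fires; S=8 G=12 P=0 C=7
Draw 7: a1=0.000, a2=2.261, a3=0.448, a4=5.856, a5=0.000, a0=8.565; τ=−ln(0.4181)/8.565=0.102 → t=0.757; u2·a0=0.3541·8.565=3.033; a1+…+a3=2.709 < 3.033 ≤ a1+…+a4=8.565 → R4 fires; S=8 G=11 P=0 C=8
Draw 8: a1=0.000, a2=2.584, a3=0.448, a4=5.368, a5=0.000, a0=8.400; τ=−ln(0.6328)/8.400=0.054 → t=0.811; u2·a0=0.0839·8.400=0.705; a1=0.000 < 0.705 ≤ a1+a2=2.584 → R2 fires; S=8 G=12 P=0 C=8
Draw 9: a1=0.000, a2=2.584, a3=0.448, a4=5.856, a5=0.000, a0=8.888; τ=−ln(0.4834)/8.888=0.082 → t=0.893; u2·a0=0.2568·8.888=2.282; a1=0.000 < 2.282 ≤ a1+a2=2.584 → R2 fires; S=8 G=13 P=0 C=8
Draw 10: a1=0.000, a2=2.584, a3=0.448, a4=6.344, a5=0.000, a0=9.376; τ=−ln(0.9440)/9.376=0.006 → t=0.899; u2·a0=0.4352·9.376=4.080; a1+…+a3=3.032 < 4.080 ≤ a1+…+a4=9.376 → R4 fires; S=8 G=12 P=0 C=9
Draw 11: a1=0.000, a2=2.907, a3=0.448, a4=5.856, a5=0.000, a0=9.211; τ=−ln(0.1212)/9.211=0.229 → t=1.128; u2·a0=0.5959·9.211=5.489; a1+…+a3=3.355 < 5.489 ≤ a1+…+a4=9.211 → R4 fires; S=8 G=11 P=0 C=10
Draw 12: a1=0.000, a2=3.230, a3=0.448, a4=5.368, a5=0.000, a0=9.046; τ=−ln(0.6581)/9.046=0.046 → t=1.174 > T=1.17: stop.
At T=1.17: S=8 G=11 P=0 C=10; the largest is G.

Dominant species at T: G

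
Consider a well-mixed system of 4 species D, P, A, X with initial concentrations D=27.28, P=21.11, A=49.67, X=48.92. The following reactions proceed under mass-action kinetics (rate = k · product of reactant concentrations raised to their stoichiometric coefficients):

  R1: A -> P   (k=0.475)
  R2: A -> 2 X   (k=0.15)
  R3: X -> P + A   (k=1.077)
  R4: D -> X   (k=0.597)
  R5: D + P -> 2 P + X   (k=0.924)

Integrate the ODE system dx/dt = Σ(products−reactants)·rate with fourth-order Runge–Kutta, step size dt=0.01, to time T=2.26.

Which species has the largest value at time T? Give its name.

Dominant species at T: P

RK4 with dt=0.01: 226 steps to T=2.26. Trajectory (selected grid times):
t=0.00: D=27.28 P=21.11 A=49.67 X=48.92
t=0.25: D=0.00 P=72.11 A=58.94 X=62.51
t=0.50: D=0.00 P=94.81 A=64.56 X=51.85
t=0.75: D=0.00 P=115.49 A=67.09 X=43.95
t=1.00: D=0.00 P=134.50 A=67.55 X=38.01
t=1.26: D=0.00 P=152.75 A=66.59 X=33.30
t=1.51: D=0.00 P=169.03 A=64.79 X=29.76
t=1.76: D=0.00 P=184.21 A=62.46 X=26.92
t=2.01: D=0.00 P=198.39 A=59.82 X=24.58
t=2.26: D=0.00 P=211.68 A=57.04 X=22.62
At T=2.26: D=0.00 P=211.68 A=57.04 X=22.62; the largest is P.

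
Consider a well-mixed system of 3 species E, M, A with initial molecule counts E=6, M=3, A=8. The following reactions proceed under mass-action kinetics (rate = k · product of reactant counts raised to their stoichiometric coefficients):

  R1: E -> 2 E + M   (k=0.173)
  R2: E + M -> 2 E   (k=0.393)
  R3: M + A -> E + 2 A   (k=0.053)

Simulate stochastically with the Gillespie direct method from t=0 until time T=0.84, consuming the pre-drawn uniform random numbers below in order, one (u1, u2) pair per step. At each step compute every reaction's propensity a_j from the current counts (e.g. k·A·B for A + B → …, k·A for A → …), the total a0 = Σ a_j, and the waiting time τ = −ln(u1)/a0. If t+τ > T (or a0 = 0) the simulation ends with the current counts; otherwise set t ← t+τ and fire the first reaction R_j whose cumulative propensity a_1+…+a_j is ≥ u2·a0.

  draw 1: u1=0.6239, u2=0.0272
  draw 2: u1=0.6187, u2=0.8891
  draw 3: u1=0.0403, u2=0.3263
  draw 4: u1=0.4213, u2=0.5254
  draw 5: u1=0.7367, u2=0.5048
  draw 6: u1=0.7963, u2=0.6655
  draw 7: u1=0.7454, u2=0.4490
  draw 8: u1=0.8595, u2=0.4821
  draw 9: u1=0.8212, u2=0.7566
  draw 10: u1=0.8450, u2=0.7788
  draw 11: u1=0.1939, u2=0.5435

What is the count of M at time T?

t=0.000: E=6 M=3 A=8
Draw 1: a1=1.038, a2=7.074, a3=1.272, a0=9.384; τ=−ln(0.6239)/9.384=0.050 → t=0.050; u2·a0=0.0272·9.384=0.255 ≤ a1=1.038 → R1 fires; E=7 M=4 A=8
Draw 2: a1=1.211, a2=11.004, a3=1.696, a0=13.911; τ=−ln(0.6187)/13.911=0.035 → t=0.085; u2·a0=0.8891·13.911=12.368; a1+a2=12.215 < 12.368 ≤ a1+…+a3=13.911 → R3 fires; E=8 M=3 A=9
Draw 3: a1=1.384, a2=9.432, a3=1.431, a0=12.247; τ=−ln(0.0403)/12.247=0.262 → t=0.347; u2·a0=0.3263·12.247=3.996; a1=1.384 < 3.996 ≤ a1+a2=10.816 → R2 fires; E=9 M=2 A=9
Draw 4: a1=1.557, a2=7.074, a3=0.954, a0=9.585; τ=−ln(0.4213)/9.585=0.090 → t=0.437; u2·a0=0.5254·9.585=5.036; a1=1.557 < 5.036 ≤ a1+a2=8.631 → R2 fires; E=10 M=1 A=9
Draw 5: a1=1.730, a2=3.930, a3=0.477, a0=6.137; τ=−ln(0.7367)/6.137=0.050 → t=0.487; u2·a0=0.5048·6.137=3.098; a1=1.730 < 3.098 ≤ a1+a2=5.660 → R2 fires; E=11 M=0 A=9
Draw 6: a1=1.903, a2=0.000, a3=0.000, a0=1.903; τ=−ln(0.7963)/1.903=0.120 → t=0.607; u2·a0=0.6655·1.903=1.266 ≤ a1=1.903 → R1 fires; E=12 M=1 A=9
Draw 7: a1=2.076, a2=4.716, a3=0.477, a0=7.269; τ=−ln(0.7454)/7.269=0.040 → t=0.647; u2·a0=0.4490·7.269=3.264; a1=2.076 < 3.264 ≤ a1+a2=6.792 → R2 fires; E=13 M=0 A=9
Draw 8: a1=2.249, a2=0.000, a3=0.000, a0=2.249; τ=−ln(0.8595)/2.249=0.067 → t=0.714; u2·a0=0.4821·2.249=1.084 ≤ a1=2.249 → R1 fires; E=14 M=1 A=9
Draw 9: a1=2.422, a2=5.502, a3=0.477, a0=8.401; τ=−ln(0.8212)/8.401=0.023 → t=0.738; u2·a0=0.7566·8.401=6.356; a1=2.422 < 6.356 ≤ a1+a2=7.924 → R2 fires; E=15 M=0 A=9
Draw 10: a1=2.595, a2=0.000, a3=0.000, a0=2.595; τ=−ln(0.8450)/2.595=0.065 → t=0.803; u2·a0=0.7788·2.595=2.021 ≤ a1=2.595 → R1 fires; E=16 M=1 A=9
Draw 11: a1=2.768, a2=6.288, a3=0.477, a0=9.533; τ=−ln(0.1939)/9.533=0.172 → t=0.975 > T=0.84: stop.
Read off M at T=0.84: 1

M at T = 1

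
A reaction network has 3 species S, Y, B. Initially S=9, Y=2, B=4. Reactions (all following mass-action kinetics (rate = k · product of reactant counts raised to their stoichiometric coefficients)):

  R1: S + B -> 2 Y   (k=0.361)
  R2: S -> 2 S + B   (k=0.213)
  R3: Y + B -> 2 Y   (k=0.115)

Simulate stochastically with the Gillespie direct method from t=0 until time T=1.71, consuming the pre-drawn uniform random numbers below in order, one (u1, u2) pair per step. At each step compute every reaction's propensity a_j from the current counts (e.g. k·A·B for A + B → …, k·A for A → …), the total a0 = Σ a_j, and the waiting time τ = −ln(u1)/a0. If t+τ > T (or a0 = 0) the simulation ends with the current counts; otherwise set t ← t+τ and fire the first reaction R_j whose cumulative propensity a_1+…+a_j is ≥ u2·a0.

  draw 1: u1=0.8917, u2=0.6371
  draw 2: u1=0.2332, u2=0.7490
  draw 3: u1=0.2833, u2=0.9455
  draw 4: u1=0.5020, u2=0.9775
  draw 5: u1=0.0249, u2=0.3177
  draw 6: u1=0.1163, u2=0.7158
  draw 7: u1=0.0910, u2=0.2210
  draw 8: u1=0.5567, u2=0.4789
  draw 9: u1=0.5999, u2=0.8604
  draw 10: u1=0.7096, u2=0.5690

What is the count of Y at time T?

t=0.000: S=9 Y=2 B=4
Draw 1: a1=12.996, a2=1.917, a3=0.920, a0=15.833; τ=−ln(0.8917)/15.833=0.007 → t=0.007; u2·a0=0.6371·15.833=10.087 ≤ a1=12.996 → R1 fires; S=8 Y=4 B=3
Draw 2: a1=8.664, a2=1.704, a3=1.380, a0=11.748; τ=−ln(0.2332)/11.748=0.124 → t=0.131; u2·a0=0.7490·11.748=8.799; a1=8.664 < 8.799 ≤ a1+a2=10.368 → R2 fires; S=9 Y=4 B=4
Draw 3: a1=12.996, a2=1.917, a3=1.840, a0=16.753; τ=−ln(0.2833)/16.753=0.075 → t=0.206; u2·a0=0.9455·16.753=15.840; a1+a2=14.913 < 15.840 ≤ a1+…+a3=16.753 → R3 fires; S=9 Y=5 B=3
Draw 4: a1=9.747, a2=1.917, a3=1.725, a0=13.389; τ=−ln(0.5020)/13.389=0.051 → t=0.258; u2·a0=0.9775·13.389=13.088; a1+a2=11.664 < 13.088 ≤ a1+…+a3=13.389 → R3 fires; S=9 Y=6 B=2
Draw 5: a1=6.498, a2=1.917, a3=1.380, a0=9.795; τ=−ln(0.0249)/9.795=0.377 → t=0.635; u2·a0=0.3177·9.795=3.112 ≤ a1=6.498 → R1 fires; S=8 Y=8 B=1
Draw 6: a1=2.888, a2=1.704, a3=0.920, a0=5.512; τ=−ln(0.1163)/5.512=0.390 → t=1.025; u2·a0=0.7158·5.512=3.945; a1=2.888 < 3.945 ≤ a1+a2=4.592 → R2 fires; S=9 Y=8 B=2
Draw 7: a1=6.498, a2=1.917, a3=1.840, a0=10.255; τ=−ln(0.0910)/10.255=0.234 → t=1.259; u2·a0=0.2210·10.255=2.266 ≤ a1=6.498 → R1 fires; S=8 Y=10 B=1
Draw 8: a1=2.888, a2=1.704, a3=1.150, a0=5.742; τ=−ln(0.5567)/5.742=0.102 → t=1.361; u2·a0=0.4789·5.742=2.750 ≤ a1=2.888 → R1 fires; S=7 Y=12 B=0
Draw 9: a1=0.000, a2=1.491, a3=0.000, a0=1.491; τ=−ln(0.5999)/1.491=0.343 → t=1.704; u2·a0=0.8604·1.491=1.283; a1=0.000 < 1.283 ≤ a1+a2=1.491 → R2 fires; S=8 Y=12 B=1
Draw 10: a1=2.888, a2=1.704, a3=1.380, a0=5.972; τ=−ln(0.7096)/5.972=0.057 → t=1.761 > T=1.71: stop.
Read off Y at T=1.71: 12

Y at T = 12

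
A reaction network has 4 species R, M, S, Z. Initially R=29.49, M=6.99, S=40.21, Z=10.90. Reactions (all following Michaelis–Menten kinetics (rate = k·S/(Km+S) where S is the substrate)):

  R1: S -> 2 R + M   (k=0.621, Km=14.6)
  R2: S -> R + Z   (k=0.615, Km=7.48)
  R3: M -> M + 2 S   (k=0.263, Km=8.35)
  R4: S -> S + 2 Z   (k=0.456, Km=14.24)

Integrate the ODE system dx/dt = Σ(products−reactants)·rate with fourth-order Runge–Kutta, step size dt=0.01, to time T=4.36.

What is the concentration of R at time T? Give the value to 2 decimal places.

RK4 with dt=0.01: 436 steps to T=4.36. Trajectory (selected grid times):
t=0.00: R=29.49 M=6.99 S=40.21 Z=10.90
t=0.48: R=30.18 M=7.21 S=39.86 Z=11.47
t=0.97: R=30.87 M=7.43 S=39.50 Z=12.05
t=1.45: R=31.56 M=7.65 S=39.16 Z=12.62
t=1.94: R=32.25 M=7.87 S=38.81 Z=13.20
t=2.42: R=32.93 M=8.09 S=38.47 Z=13.77
t=2.91: R=33.63 M=8.31 S=38.12 Z=14.35
t=3.39: R=34.30 M=8.52 S=37.79 Z=14.91
t=3.88: R=34.99 M=8.74 S=37.45 Z=15.49
t=4.36: R=35.67 M=8.95 S=37.12 Z=16.05
Read off R at T=4.36: 35.67

R at T = 35.67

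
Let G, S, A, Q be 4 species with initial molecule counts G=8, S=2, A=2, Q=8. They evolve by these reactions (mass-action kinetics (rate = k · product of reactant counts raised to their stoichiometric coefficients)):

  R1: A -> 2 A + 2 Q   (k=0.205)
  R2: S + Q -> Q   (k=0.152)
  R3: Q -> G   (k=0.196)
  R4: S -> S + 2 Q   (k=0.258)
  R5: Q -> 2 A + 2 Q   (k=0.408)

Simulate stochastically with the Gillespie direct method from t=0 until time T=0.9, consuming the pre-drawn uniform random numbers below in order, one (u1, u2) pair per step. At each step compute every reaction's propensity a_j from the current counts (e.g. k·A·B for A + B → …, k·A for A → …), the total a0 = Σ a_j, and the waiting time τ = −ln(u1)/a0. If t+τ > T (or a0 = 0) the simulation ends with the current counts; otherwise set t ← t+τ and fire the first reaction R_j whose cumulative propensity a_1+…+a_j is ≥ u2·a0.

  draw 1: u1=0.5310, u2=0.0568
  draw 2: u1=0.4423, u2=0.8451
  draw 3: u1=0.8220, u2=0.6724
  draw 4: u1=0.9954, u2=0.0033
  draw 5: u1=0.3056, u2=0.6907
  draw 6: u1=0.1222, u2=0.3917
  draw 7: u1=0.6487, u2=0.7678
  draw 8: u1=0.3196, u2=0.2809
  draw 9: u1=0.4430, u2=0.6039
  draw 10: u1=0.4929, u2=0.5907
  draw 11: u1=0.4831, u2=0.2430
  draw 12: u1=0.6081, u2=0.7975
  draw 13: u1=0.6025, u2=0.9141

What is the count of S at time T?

t=0.000: G=8 S=2 A=2 Q=8
Draw 1: a1=0.410, a2=2.432, a3=1.568, a4=0.516, a5=3.264, a0=8.190; τ=−ln(0.5310)/8.190=0.077 → t=0.077; u2·a0=0.0568·8.190=0.465; a1=0.410 < 0.465 ≤ a1+a2=2.842 → R2 fires; G=8 S=1 A=2 Q=8
Draw 2: a1=0.410, a2=1.216, a3=1.568, a4=0.258, a5=3.264, a0=6.716; τ=−ln(0.4423)/6.716=0.121 → t=0.199; u2·a0=0.8451·6.716=5.676; a1+…+a4=3.452 < 5.676 ≤ a1+…+a5=6.716 → R5 fires; G=8 S=1 A=4 Q=9
Draw 3: a1=0.820, a2=1.368, a3=1.764, a4=0.258, a5=3.672, a0=7.882; τ=−ln(0.8220)/7.882=0.025 → t=0.224; u2·a0=0.6724·7.882=5.300; a1+…+a4=4.210 < 5.300 ≤ a1+…+a5=7.882 → R5 fires; G=8 S=1 A=6 Q=10
Draw 4: a1=1.230, a2=1.520, a3=1.960, a4=0.258, a5=4.080, a0=9.048; τ=−ln(0.9954)/9.048=0.001 → t=0.224; u2·a0=0.0033·9.048=0.030 ≤ a1=1.230 → R1 fires; G=8 S=1 A=7 Q=12
Draw 5: a1=1.435, a2=1.824, a3=2.352, a4=0.258, a5=4.896, a0=10.765; τ=−ln(0.3056)/10.765=0.110 → t=0.334; u2·a0=0.6907·10.765=7.435; a1+…+a4=5.869 < 7.435 ≤ a1+…+a5=10.765 → R5 fires; G=8 S=1 A=9 Q=13
Draw 6: a1=1.845, a2=1.976, a3=2.548, a4=0.258, a5=5.304, a0=11.931; τ=−ln(0.1222)/11.931=0.176 → t=0.510; u2·a0=0.3917·11.931=4.673; a1+a2=3.821 < 4.673 ≤ a1+…+a3=6.369 → R3 fires; G=9 S=1 A=9 Q=12
Draw 7: a1=1.845, a2=1.824, a3=2.352, a4=0.258, a5=4.896, a0=11.175; τ=−ln(0.6487)/11.175=0.039 → t=0.549; u2·a0=0.7678·11.175=8.580; a1+…+a4=6.279 < 8.580 ≤ a1+…+a5=11.175 → R5 fires; G=9 S=1 A=11 Q=13
Draw 8: a1=2.255, a2=1.976, a3=2.548, a4=0.258, a5=5.304, a0=12.341; τ=−ln(0.3196)/12.341=0.092 → t=0.642; u2·a0=0.2809·12.341=3.467; a1=2.255 < 3.467 ≤ a1+a2=4.231 → R2 fires; G=9 S=0 A=11 Q=13
Draw 9: a1=2.255, a2=0.000, a3=2.548, a4=0.000, a5=5.304, a0=10.107; τ=−ln(0.4430)/10.107=0.081 → t=0.722; u2·a0=0.6039·10.107=6.104; a1+…+a4=4.803 < 6.104 ≤ a1+…+a5=10.107 → R5 fires; G=9 S=0 A=13 Q=14
Draw 10: a1=2.665, a2=0.000, a3=2.744, a4=0.000, a5=5.712, a0=11.121; τ=−ln(0.4929)/11.121=0.064 → t=0.786; u2·a0=0.5907·11.121=6.569; a1+…+a4=5.409 < 6.569 ≤ a1+…+a5=11.121 → R5 fires; G=9 S=0 A=15 Q=15
Draw 11: a1=3.075, a2=0.000, a3=2.940, a4=0.000, a5=6.120, a0=12.135; τ=−ln(0.4831)/12.135=0.060 → t=0.846; u2·a0=0.2430·12.135=2.949 ≤ a1=3.075 → R1 fires; G=9 S=0 A=16 Q=17
Draw 12: a1=3.280, a2=0.000, a3=3.332, a4=0.000, a5=6.936, a0=13.548; τ=−ln(0.6081)/13.548=0.037 → t=0.882; u2·a0=0.7975·13.548=10.805; a1+…+a4=6.612 < 10.805 ≤ a1+…+a5=13.548 → R5 fires; G=9 S=0 A=18 Q=18
Draw 13: a1=3.690, a2=0.000, a3=3.528, a4=0.000, a5=7.344, a0=14.562; τ=−ln(0.6025)/14.562=0.035 → t=0.917 > T=0.9: stop.
Read off S at T=0.9: 0

S at T = 0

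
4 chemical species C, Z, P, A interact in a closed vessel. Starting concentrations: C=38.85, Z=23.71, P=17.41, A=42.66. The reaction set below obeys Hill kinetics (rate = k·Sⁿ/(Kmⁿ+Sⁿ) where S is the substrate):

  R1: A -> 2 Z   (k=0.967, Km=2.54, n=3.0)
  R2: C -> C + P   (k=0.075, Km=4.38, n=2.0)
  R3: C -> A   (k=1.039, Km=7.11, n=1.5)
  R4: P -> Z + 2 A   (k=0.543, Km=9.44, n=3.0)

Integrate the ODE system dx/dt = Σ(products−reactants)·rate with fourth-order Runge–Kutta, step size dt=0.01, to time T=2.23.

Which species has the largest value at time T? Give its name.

RK4 with dt=0.01: 223 steps to T=2.23. Trajectory (selected grid times):
t=0.00: C=38.85 Z=23.71 P=17.41 A=42.66
t=0.25: C=38.61 Z=24.31 P=17.31 A=42.89
t=0.50: C=38.37 Z=24.91 P=17.21 A=43.13
t=0.74: C=38.14 Z=25.49 P=17.12 A=43.35
t=0.99: C=37.90 Z=26.09 P=17.02 A=43.58
t=1.24: C=37.66 Z=26.68 P=16.92 A=43.81
t=1.49: C=37.42 Z=27.28 P=16.83 A=44.04
t=1.73: C=37.19 Z=27.86 P=16.73 A=44.26
t=1.98: C=36.95 Z=28.46 P=16.64 A=44.49
t=2.23: C=36.71 Z=29.05 P=16.54 A=44.71
At T=2.23: C=36.71 Z=29.05 P=16.54 A=44.71; the largest is A.

Dominant species at T: A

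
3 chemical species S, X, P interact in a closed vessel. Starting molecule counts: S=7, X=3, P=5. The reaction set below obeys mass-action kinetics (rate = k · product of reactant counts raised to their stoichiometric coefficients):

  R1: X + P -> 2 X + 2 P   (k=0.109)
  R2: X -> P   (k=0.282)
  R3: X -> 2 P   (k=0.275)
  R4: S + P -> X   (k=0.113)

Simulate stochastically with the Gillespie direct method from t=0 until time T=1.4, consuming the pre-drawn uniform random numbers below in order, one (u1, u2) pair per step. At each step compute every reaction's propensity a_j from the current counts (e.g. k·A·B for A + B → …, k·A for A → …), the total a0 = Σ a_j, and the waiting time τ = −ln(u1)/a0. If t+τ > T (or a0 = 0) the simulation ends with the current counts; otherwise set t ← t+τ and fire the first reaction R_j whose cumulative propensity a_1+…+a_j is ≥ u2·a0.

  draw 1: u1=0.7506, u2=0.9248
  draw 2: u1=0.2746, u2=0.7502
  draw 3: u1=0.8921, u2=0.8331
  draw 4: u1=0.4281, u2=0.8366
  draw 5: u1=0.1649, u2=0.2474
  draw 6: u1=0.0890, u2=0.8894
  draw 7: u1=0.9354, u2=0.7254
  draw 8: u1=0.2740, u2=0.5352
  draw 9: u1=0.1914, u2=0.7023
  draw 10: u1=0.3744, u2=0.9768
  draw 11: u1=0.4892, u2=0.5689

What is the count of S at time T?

S at T = 2

t=0.000: S=7 X=3 P=5
Draw 1: a1=1.635, a2=0.846, a3=0.825, a4=3.955, a0=7.261; τ=−ln(0.7506)/7.261=0.040 → t=0.040; u2·a0=0.9248·7.261=6.715; a1+…+a3=3.306 < 6.715 ≤ a1+…+a4=7.261 → R4 fires; S=6 X=4 P=4
Draw 2: a1=1.744, a2=1.128, a3=1.100, a4=2.712, a0=6.684; τ=−ln(0.2746)/6.684=0.193 → t=0.233; u2·a0=0.7502·6.684=5.014; a1+…+a3=3.972 < 5.014 ≤ a1+…+a4=6.684 → R4 fires; S=5 X=5 P=3
Draw 3: a1=1.635, a2=1.410, a3=1.375, a4=1.695, a0=6.115; τ=−ln(0.8921)/6.115=0.019 → t=0.252; u2·a0=0.8331·6.115=5.094; a1+…+a3=4.420 < 5.094 ≤ a1+…+a4=6.115 → R4 fires; S=4 X=6 P=2
Draw 4: a1=1.308, a2=1.692, a3=1.650, a4=0.904, a0=5.554; τ=−ln(0.4281)/5.554=0.153 → t=0.404; u2·a0=0.8366·5.554=4.646; a1+a2=3.000 < 4.646 ≤ a1+…+a3=4.650 → R3 fires; S=4 X=5 P=4
Draw 5: a1=2.180, a2=1.410, a3=1.375, a4=1.808, a0=6.773; τ=−ln(0.1649)/6.773=0.266 → t=0.670; u2·a0=0.2474·6.773=1.676 ≤ a1=2.180 → R1 fires; S=4 X=6 P=5
Draw 6: a1=3.270, a2=1.692, a3=1.650, a4=2.260, a0=8.872; τ=−ln(0.0890)/8.872=0.273 → t=0.943; u2·a0=0.8894·8.872=7.891; a1+…+a3=6.612 < 7.891 ≤ a1+…+a4=8.872 → R4 fires; S=3 X=7 P=4
Draw 7: a1=3.052, a2=1.974, a3=1.925, a4=1.356, a0=8.307; τ=−ln(0.9354)/8.307=0.008 → t=0.951; u2·a0=0.7254·8.307=6.026; a1+a2=5.026 < 6.026 ≤ a1+…+a3=6.951 → R3 fires; S=3 X=6 P=6
Draw 8: a1=3.924, a2=1.692, a3=1.650, a4=2.034, a0=9.300; τ=−ln(0.2740)/9.300=0.139 → t=1.090; u2·a0=0.5352·9.300=4.977; a1=3.924 < 4.977 ≤ a1+a2=5.616 → R2 fires; S=3 X=5 P=7
Draw 9: a1=3.815, a2=1.410, a3=1.375, a4=2.373, a0=8.973; τ=−ln(0.1914)/8.973=0.184 → t=1.275; u2·a0=0.7023·8.973=6.302; a1+a2=5.225 < 6.302 ≤ a1+…+a3=6.600 → R3 fires; S=3 X=4 P=9
Draw 10: a1=3.924, a2=1.128, a3=1.100, a4=3.051, a0=9.203; τ=−ln(0.3744)/9.203=0.107 → t=1.381; u2·a0=0.9768·9.203=8.989; a1+…+a3=6.152 < 8.989 ≤ a1+…+a4=9.203 → R4 fires; S=2 X=5 P=8
Draw 11: a1=4.360, a2=1.410, a3=1.375, a4=1.808, a0=8.953; τ=−ln(0.4892)/8.953=0.080 → t=1.461 > T=1.4: stop.
Read off S at T=1.4: 2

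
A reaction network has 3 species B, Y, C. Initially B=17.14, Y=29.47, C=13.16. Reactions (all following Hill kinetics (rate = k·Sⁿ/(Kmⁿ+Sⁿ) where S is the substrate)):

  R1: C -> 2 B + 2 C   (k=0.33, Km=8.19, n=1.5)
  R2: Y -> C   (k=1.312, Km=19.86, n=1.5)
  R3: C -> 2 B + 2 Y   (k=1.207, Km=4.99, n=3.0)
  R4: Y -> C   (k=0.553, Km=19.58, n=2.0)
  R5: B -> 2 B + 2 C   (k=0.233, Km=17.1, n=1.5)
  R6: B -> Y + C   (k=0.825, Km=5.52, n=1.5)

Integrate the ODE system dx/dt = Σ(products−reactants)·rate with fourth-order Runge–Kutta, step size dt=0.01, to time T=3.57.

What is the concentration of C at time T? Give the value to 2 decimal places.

C at T = 18.01

RK4 with dt=0.01: 357 steps to T=3.57. Trajectory (selected grid times):
t=0.00: B=17.14 Y=29.47 C=13.16
t=0.40: B=18.00 Y=30.17 C=13.66
t=0.79: B=18.85 Y=30.86 C=14.16
t=1.19: B=19.73 Y=31.57 C=14.68
t=1.59: B=20.61 Y=32.28 C=15.22
t=1.98: B=21.48 Y=32.96 C=15.75
t=2.38: B=22.37 Y=33.67 C=16.30
t=2.78: B=23.27 Y=34.38 C=16.87
t=3.17: B=24.15 Y=35.06 C=17.43
t=3.57: B=25.05 Y=35.77 C=18.01
Read off C at T=3.57: 18.01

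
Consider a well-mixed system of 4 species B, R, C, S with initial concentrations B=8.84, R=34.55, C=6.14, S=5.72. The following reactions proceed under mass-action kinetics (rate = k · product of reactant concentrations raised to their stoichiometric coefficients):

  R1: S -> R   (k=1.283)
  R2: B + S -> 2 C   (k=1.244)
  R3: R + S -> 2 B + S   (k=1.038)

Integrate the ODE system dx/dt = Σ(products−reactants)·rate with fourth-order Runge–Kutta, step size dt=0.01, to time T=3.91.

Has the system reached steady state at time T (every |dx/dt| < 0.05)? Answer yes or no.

Steady state at T: yes

RK4 with dt=0.01: 391 steps to T=3.91. Trajectory (selected grid times):
t=0.00: B=8.84 R=34.55 C=6.14 S=5.72
t=0.43: B=20.83 R=26.23 C=16.87 S=0.00
t=0.87: B=20.83 R=26.23 C=16.87 S=0.00
t=1.30: B=20.83 R=26.23 C=16.87 S=0.00
t=1.74: B=20.83 R=26.23 C=16.87 S=0.00
t=2.17: B=20.83 R=26.23 C=16.87 S=0.00
t=2.61: B=20.83 R=26.23 C=16.87 S=0.00
t=3.04: B=20.83 R=26.23 C=16.87 S=0.00
t=3.48: B=20.83 R=26.23 C=16.87 S=0.00
t=3.91: B=20.83 R=26.23 C=16.87 S=0.00
Rates at T: R1=0.0000, R2=0.0000, R3=0.0000
dx/dt at T (Σ net stoichiometry × rate): B=+0.0000, R=-0.0000, C=+0.0000, S=-0.0000
Largest |dx/dt| is |+0.0000| (C) < 0.05 → steady.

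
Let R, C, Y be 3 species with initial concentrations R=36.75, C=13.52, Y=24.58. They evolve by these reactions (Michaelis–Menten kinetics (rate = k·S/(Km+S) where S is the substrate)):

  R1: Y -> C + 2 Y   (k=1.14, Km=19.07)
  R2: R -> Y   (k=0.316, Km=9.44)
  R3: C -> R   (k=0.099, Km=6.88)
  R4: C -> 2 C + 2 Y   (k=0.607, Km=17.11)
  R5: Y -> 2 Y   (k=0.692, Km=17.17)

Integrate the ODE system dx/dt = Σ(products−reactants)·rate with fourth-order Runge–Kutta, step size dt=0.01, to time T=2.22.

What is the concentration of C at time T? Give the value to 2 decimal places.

RK4 with dt=0.01: 222 steps to T=2.22. Trajectory (selected grid times):
t=0.00: R=36.75 C=13.52 Y=24.58
t=0.25: R=36.70 C=13.73 Y=25.04
t=0.49: R=36.66 C=13.94 Y=25.49
t=0.74: R=36.61 C=14.15 Y=25.95
t=0.99: R=36.57 C=14.37 Y=26.42
t=1.23: R=36.52 C=14.58 Y=26.88
t=1.48: R=36.48 C=14.80 Y=27.35
t=1.73: R=36.43 C=15.02 Y=27.83
t=1.97: R=36.39 C=15.24 Y=28.30
t=2.22: R=36.34 C=15.46 Y=28.78
Read off C at T=2.22: 15.46

C at T = 15.46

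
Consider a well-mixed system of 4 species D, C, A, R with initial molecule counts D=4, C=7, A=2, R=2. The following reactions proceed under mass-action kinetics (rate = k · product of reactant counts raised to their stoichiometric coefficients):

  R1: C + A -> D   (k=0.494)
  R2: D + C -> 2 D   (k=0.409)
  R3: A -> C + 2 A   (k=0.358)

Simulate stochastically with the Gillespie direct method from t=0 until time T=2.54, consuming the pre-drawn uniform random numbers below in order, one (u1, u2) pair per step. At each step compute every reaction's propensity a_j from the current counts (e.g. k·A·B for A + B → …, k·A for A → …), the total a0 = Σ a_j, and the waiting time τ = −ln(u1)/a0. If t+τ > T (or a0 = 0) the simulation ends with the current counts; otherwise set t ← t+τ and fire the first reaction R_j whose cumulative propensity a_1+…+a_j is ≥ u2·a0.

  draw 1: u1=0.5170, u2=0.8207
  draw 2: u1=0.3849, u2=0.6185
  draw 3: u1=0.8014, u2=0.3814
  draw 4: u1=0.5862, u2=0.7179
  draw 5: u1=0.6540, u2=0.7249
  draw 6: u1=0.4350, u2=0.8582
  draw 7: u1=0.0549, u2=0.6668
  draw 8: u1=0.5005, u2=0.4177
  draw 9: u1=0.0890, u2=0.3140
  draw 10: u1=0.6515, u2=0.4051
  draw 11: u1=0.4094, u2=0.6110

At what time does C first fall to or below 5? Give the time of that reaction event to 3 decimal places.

Threshold first reached at t = 0.085

t=0.000: D=4 C=7 A=2 R=2
Draw 1: a1=6.916, a2=11.452, a3=0.716, a0=19.084; τ=−ln(0.5170)/19.084=0.035 → t=0.035; u2·a0=0.8207·19.084=15.662; a1=6.916 < 15.662 ≤ a1+a2=18.368 → R2 fires; D=5 C=6 A=2 R=2
Draw 2: a1=5.928, a2=12.270, a3=0.716, a0=18.914; τ=−ln(0.3849)/18.914=0.050 → t=0.085; u2·a0=0.6185·18.914=11.698; a1=5.928 < 11.698 ≤ a1+a2=18.198 → R2 fires; D=6 C=5 A=2 R=2
Draw 3: a1=4.940, a2=12.270, a3=0.716, a0=17.926; τ=−ln(0.8014)/17.926=0.012 → t=0.097; u2·a0=0.3814·17.926=6.837; a1=4.940 < 6.837 ≤ a1+a2=17.210 → R2 fires; D=7 C=4 A=2 R=2
Draw 4: a1=3.952, a2=11.452, a3=0.716, a0=16.120; τ=−ln(0.5862)/16.120=0.033 → t=0.131; u2·a0=0.7179·16.120=11.573; a1=3.952 < 11.573 ≤ a1+a2=15.404 → R2 fires; D=8 C=3 A=2 R=2
Draw 5: a1=2.964, a2=9.816, a3=0.716, a0=13.496; τ=−ln(0.6540)/13.496=0.031 → t=0.162; u2·a0=0.7249·13.496=9.783; a1=2.964 < 9.783 ≤ a1+a2=12.780 → R2 fires; D=9 C=2 A=2 R=2
Draw 6: a1=1.976, a2=7.362, a3=0.716, a0=10.054; τ=−ln(0.4350)/10.054=0.083 → t=0.245; u2·a0=0.8582·10.054=8.628; a1=1.976 < 8.628 ≤ a1+a2=9.338 → R2 fires; D=10 C=1 A=2 R=2
Draw 7: a1=0.988, a2=4.090, a3=0.716, a0=5.794; τ=−ln(0.0549)/5.794=0.501 → t=0.746; u2·a0=0.6668·5.794=3.863; a1=0.988 < 3.863 ≤ a1+a2=5.078 → R2 fires; D=11 C=0 A=2 R=2
Draw 8: a1=0.000, a2=0.000, a3=0.716, a0=0.716; τ=−ln(0.5005)/0.716=0.967 → t=1.712; u2·a0=0.4177·0.716=0.299; a1+a2=0.000 < 0.299 ≤ a1+…+a3=0.716 → R3 fires; D=11 C=1 A=3 R=2
Draw 9: a1=1.482, a2=4.499, a3=1.074, a0=7.055; τ=−ln(0.0890)/7.055=0.343 → t=2.055; u2·a0=0.3140·7.055=2.215; a1=1.482 < 2.215 ≤ a1+a2=5.981 → R2 fires; D=12 C=0 A=3 R=2
Draw 10: a1=0.000, a2=0.000, a3=1.074, a0=1.074; τ=−ln(0.6515)/1.074=0.399 → t=2.454; u2·a0=0.4051·1.074=0.435; a1+a2=0.000 < 0.435 ≤ a1+…+a3=1.074 → R3 fires; D=12 C=1 A=4 R=2
Draw 11: a1=1.976, a2=4.908, a3=1.432, a0=8.316; τ=−ln(0.4094)/8.316=0.107 → t=2.562 > T=2.54: stop.
C first becomes ≤ 5 when it reaches 5 at the event at t=0.085.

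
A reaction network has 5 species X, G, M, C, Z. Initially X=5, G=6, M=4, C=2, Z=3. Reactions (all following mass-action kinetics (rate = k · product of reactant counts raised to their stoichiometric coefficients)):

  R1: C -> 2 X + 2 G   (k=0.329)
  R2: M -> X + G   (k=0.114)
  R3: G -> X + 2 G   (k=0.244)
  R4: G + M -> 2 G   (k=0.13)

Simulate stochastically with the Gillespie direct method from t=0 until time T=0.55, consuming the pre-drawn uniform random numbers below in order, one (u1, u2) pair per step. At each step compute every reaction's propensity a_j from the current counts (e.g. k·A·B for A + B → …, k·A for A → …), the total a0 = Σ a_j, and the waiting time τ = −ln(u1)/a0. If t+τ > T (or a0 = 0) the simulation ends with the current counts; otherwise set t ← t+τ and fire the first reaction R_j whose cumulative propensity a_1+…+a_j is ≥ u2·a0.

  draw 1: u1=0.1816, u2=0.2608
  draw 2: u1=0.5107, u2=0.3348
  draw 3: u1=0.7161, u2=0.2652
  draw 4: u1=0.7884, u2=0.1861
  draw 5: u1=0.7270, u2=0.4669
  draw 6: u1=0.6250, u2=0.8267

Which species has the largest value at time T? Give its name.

t=0.000: X=5 G=6 M=4 C=2 Z=3
Draw 1: a1=0.658, a2=0.456, a3=1.464, a4=3.120, a0=5.698; τ=−ln(0.1816)/5.698=0.299 → t=0.299; u2·a0=0.2608·5.698=1.486; a1+a2=1.114 < 1.486 ≤ a1+…+a3=2.578 → R3 fires; X=6 G=7 M=4 C=2 Z=3
Draw 2: a1=0.658, a2=0.456, a3=1.708, a4=3.640, a0=6.462; τ=−ln(0.5107)/6.462=0.104 → t=0.403; u2·a0=0.3348·6.462=2.163; a1+a2=1.114 < 2.163 ≤ a1+…+a3=2.822 → R3 fires; X=7 G=8 M=4 C=2 Z=3
Draw 3: a1=0.658, a2=0.456, a3=1.952, a4=4.160, a0=7.226; τ=−ln(0.7161)/7.226=0.046 → t=0.450; u2·a0=0.2652·7.226=1.916; a1+a2=1.114 < 1.916 ≤ a1+…+a3=3.066 → R3 fires; X=8 G=9 M=4 C=2 Z=3
Draw 4: a1=0.658, a2=0.456, a3=2.196, a4=4.680, a0=7.990; τ=−ln(0.7884)/7.990=0.030 → t=0.479; u2·a0=0.1861·7.990=1.487; a1+a2=1.114 < 1.487 ≤ a1+…+a3=3.310 → R3 fires; X=9 G=10 M=4 C=2 Z=3
Draw 5: a1=0.658, a2=0.456, a3=2.440, a4=5.200, a0=8.754; τ=−ln(0.7270)/8.754=0.036 → t=0.516; u2·a0=0.4669·8.754=4.087; a1+…+a3=3.554 < 4.087 ≤ a1+…+a4=8.754 → R4 fires; X=9 G=11 M=3 C=2 Z=3
Draw 6: a1=0.658, a2=0.342, a3=2.684, a4=4.290, a0=7.974; τ=−ln(0.6250)/7.974=0.059 → t=0.575 > T=0.55: stop.
At T=0.55: X=9 G=11 M=3 C=2 Z=3; the largest is G.

Dominant species at T: G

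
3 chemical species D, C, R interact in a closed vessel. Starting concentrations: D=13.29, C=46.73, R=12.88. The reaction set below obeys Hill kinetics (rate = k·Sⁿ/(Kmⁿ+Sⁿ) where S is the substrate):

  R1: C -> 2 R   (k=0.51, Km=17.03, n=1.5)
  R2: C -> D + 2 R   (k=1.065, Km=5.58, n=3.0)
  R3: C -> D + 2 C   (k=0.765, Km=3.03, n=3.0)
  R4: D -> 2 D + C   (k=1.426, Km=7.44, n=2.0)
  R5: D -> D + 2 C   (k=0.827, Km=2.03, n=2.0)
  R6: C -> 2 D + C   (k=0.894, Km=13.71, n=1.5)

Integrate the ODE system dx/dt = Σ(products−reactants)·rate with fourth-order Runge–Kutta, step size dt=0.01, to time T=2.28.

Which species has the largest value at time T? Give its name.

RK4 with dt=0.01: 228 steps to T=2.28. Trajectory (selected grid times):
t=0.00: D=13.29 C=46.73 R=12.88
t=0.25: D=14.41 C=47.23 R=13.62
t=0.51: D=15.58 C=47.77 R=14.39
t=0.76: D=16.72 C=48.29 R=15.13
t=1.01: D=17.87 C=48.81 R=15.88
t=1.27: D=19.07 C=49.37 R=16.65
t=1.52: D=20.23 C=49.91 R=17.39
t=1.77: D=21.39 C=50.46 R=18.14
t=2.03: D=22.61 C=51.03 R=18.91
t=2.28: D=23.78 C=51.58 R=19.66
At T=2.28: D=23.78 C=51.58 R=19.66; the largest is C.

Dominant species at T: C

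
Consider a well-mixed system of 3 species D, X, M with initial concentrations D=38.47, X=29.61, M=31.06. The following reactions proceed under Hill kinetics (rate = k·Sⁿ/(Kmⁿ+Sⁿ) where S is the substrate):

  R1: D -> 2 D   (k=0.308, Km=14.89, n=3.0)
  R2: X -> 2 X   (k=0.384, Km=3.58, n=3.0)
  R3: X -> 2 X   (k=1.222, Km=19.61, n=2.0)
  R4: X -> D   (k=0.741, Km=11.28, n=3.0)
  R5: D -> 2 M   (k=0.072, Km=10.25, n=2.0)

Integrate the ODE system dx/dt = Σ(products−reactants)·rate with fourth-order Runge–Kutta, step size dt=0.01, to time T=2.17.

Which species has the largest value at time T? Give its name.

Dominant species at T: D

RK4 with dt=0.01: 217 steps to T=2.17. Trajectory (selected grid times):
t=0.00: D=38.47 X=29.61 M=31.06
t=0.24: D=38.69 X=29.74 M=31.09
t=0.48: D=38.91 X=29.87 M=31.12
t=0.72: D=39.14 X=29.99 M=31.16
t=0.96: D=39.36 X=30.12 M=31.19
t=1.21: D=39.59 X=30.26 M=31.22
t=1.45: D=39.82 X=30.39 M=31.26
t=1.69: D=40.04 X=30.52 M=31.29
t=1.93: D=40.26 X=30.65 M=31.32
t=2.17: D=40.49 X=30.78 M=31.35
At T=2.17: D=40.49 X=30.78 M=31.35; the largest is D.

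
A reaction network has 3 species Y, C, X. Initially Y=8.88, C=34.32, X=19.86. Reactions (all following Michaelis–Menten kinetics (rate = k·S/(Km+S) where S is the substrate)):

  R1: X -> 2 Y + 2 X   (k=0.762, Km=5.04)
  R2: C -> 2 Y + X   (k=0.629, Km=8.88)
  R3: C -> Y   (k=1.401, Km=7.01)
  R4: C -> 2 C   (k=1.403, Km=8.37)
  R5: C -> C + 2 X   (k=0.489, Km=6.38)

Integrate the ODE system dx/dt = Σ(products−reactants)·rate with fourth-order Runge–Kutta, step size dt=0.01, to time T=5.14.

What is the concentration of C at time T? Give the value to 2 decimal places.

RK4 with dt=0.01: 514 steps to T=5.14. Trajectory (selected grid times):
t=0.00: Y=8.88 C=34.32 X=19.86
t=0.57: Y=10.81 C=34.02 X=20.96
t=1.14: Y=12.74 C=33.71 X=22.07
t=1.71: Y=14.68 C=33.41 X=23.17
t=2.28: Y=16.62 C=33.10 X=24.28
t=2.86: Y=18.60 C=32.79 X=25.41
t=3.43: Y=20.55 C=32.49 X=26.53
t=4.00: Y=22.50 C=32.19 X=27.64
t=4.57: Y=24.45 C=31.89 X=28.75
t=5.14: Y=26.41 C=31.59 X=29.87
Read off C at T=5.14: 31.59

C at T = 31.59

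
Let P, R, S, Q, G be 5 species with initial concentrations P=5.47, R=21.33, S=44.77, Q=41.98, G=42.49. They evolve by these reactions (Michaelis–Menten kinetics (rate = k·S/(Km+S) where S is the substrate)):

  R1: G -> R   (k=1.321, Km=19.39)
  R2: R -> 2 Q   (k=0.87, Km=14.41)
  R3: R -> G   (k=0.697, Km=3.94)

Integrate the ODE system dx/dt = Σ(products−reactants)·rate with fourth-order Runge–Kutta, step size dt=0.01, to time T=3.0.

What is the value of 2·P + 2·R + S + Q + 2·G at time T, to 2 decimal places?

Check how each reaction changes W = 2·P + 2·R + S + Q + 2·G (weight of products minus weight of reactants):
R1: G -> R: (2·1) − (2·1) = 2 − 2 = 0
R2: R -> 2 Q: (1·2) − (2·1) = 2 − 2 = 0
R3: R -> G: (2·1) − (2·1) = 2 − 2 = 0
Every reaction leaves W unchanged, so W is conserved and no simulation is needed: W(T) = W(0) = 2·5.47 + 2·21.33 + 44.77 + 41.98 + 2·42.49 = 225.33

Value at T = 225.33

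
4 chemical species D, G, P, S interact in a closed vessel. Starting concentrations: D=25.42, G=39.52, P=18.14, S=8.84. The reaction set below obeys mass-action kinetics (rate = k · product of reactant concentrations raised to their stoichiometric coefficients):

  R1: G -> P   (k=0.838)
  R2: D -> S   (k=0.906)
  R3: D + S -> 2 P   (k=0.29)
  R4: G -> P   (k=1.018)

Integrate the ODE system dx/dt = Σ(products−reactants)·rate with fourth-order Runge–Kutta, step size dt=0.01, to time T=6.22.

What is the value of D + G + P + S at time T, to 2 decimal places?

Value at T = 91.92

Check how each reaction changes W = D + G + P + S (weight of products minus weight of reactants):
R1: G -> P: (1·1) − (1·1) = 1 − 1 = 0
R2: D -> S: (1·1) − (1·1) = 1 − 1 = 0
R3: D + S -> 2 P: (1·2) − (1·1 + 1·1) = 2 − 2 = 0
R4: G -> P: (1·1) − (1·1) = 1 − 1 = 0
Every reaction leaves W unchanged, so W is conserved and no simulation is needed: W(T) = W(0) = 25.42 + 39.52 + 18.14 + 8.84 = 91.92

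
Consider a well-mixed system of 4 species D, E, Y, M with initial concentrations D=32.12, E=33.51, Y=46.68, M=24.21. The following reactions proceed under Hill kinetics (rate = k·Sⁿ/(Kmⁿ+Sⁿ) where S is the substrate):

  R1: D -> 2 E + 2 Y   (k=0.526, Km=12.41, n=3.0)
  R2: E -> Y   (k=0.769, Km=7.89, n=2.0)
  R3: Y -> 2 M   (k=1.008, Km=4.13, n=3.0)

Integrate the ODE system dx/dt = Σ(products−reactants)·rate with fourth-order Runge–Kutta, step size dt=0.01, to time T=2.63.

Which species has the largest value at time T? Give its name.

RK4 with dt=0.01: 263 steps to T=2.63. Trajectory (selected grid times):
t=0.00: D=32.12 E=33.51 Y=46.68 M=24.21
t=0.29: D=31.98 E=33.59 Y=46.89 M=24.79
t=0.58: D=31.83 E=33.66 Y=47.09 M=25.38
t=0.88: D=31.68 E=33.74 Y=47.31 M=25.98
t=1.17: D=31.54 E=33.82 Y=47.52 M=26.57
t=1.46: D=31.40 E=33.90 Y=47.72 M=27.15
t=1.75: D=31.25 E=33.97 Y=47.93 M=27.74
t=2.05: D=31.10 E=34.05 Y=48.14 M=28.34
t=2.34: D=30.96 E=34.12 Y=48.35 M=28.92
t=2.63: D=30.82 E=34.20 Y=48.56 M=29.51
At T=2.63: D=30.82 E=34.20 Y=48.56 M=29.51; the largest is Y.

Dominant species at T: Y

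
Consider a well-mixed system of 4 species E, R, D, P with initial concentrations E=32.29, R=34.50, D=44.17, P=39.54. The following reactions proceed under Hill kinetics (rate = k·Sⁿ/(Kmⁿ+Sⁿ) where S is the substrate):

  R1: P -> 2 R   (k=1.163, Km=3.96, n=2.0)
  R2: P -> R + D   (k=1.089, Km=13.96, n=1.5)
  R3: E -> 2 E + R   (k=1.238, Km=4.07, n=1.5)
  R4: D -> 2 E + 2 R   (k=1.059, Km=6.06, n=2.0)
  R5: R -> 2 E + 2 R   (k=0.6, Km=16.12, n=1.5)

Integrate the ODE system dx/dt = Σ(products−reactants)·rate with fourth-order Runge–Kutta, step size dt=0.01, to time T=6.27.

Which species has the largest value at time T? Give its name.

RK4 with dt=0.01: 627 steps to T=6.27. Trajectory (selected grid times):
t=0.00: E=32.29 R=34.50 D=44.17 P=39.54
t=0.70: E=35.23 R=39.35 D=44.07 P=38.11
t=1.39: E=38.15 R=44.14 D=43.96 P=36.70
t=2.09: E=41.15 R=49.01 D=43.85 P=35.28
t=2.79: E=44.16 R=53.87 D=43.73 P=33.87
t=3.48: E=47.14 R=58.67 D=43.60 P=32.49
t=4.18: E=50.18 R=63.54 D=43.47 P=31.10
t=4.88: E=53.23 R=68.40 D=43.32 P=29.72
t=5.57: E=56.25 R=73.18 D=43.17 P=28.37
t=6.27: E=59.32 R=78.02 D=43.00 P=27.01
At T=6.27: E=59.32 R=78.02 D=43.00 P=27.01; the largest is R.

Dominant species at T: R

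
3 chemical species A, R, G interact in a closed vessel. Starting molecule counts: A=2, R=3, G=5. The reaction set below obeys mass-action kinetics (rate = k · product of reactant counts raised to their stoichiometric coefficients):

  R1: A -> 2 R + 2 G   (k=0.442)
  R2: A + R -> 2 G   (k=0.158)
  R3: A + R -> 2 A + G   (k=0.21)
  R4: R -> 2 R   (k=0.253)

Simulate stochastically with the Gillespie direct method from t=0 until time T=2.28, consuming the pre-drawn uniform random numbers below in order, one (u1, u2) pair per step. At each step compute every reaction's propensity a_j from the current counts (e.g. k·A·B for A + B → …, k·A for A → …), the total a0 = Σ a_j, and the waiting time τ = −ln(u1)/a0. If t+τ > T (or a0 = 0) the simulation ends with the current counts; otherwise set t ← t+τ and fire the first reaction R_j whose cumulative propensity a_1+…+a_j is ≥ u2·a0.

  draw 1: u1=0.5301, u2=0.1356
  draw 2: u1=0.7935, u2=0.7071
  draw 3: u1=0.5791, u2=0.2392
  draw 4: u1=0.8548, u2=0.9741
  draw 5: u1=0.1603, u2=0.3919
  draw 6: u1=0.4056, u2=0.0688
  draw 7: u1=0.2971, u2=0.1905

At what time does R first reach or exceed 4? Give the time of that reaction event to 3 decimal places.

t=0.000: A=2 R=3 G=5
Draw 1: a1=0.884, a2=0.948, a3=1.260, a4=0.759, a0=3.851; τ=−ln(0.5301)/3.851=0.165 → t=0.165; u2·a0=0.1356·3.851=0.522 ≤ a1=0.884 → R1 fires; A=1 R=5 G=7
Draw 2: a1=0.442, a2=0.790, a3=1.050, a4=1.265, a0=3.547; τ=−ln(0.7935)/3.547=0.065 → t=0.230; u2·a0=0.7071·3.547=2.508; a1+…+a3=2.282 < 2.508 ≤ a1+…+a4=3.547 → R4 fires; A=1 R=6 G=7
Draw 3: a1=0.442, a2=0.948, a3=1.260, a4=1.518, a0=4.168; τ=−ln(0.5791)/4.168=0.131 → t=0.361; u2·a0=0.2392·4.168=0.997; a1=0.442 < 0.997 ≤ a1+a2=1.390 → R2 fires; A=0 R=5 G=9
Draw 4: a1=0.000, a2=0.000, a3=0.000, a4=1.265, a0=1.265; τ=−ln(0.8548)/1.265=0.124 → t=0.485; u2·a0=0.9741·1.265=1.232; a1+…+a3=0.000 < 1.232 ≤ a1+…+a4=1.265 → R4 fires; A=0 R=6 G=9
Draw 5: a1=0.000, a2=0.000, a3=0.000, a4=1.518, a0=1.518; τ=−ln(0.1603)/1.518=1.206 → t=1.691; u2·a0=0.3919·1.518=0.595; a1+…+a3=0.000 < 0.595 ≤ a1+…+a4=1.518 → R4 fires; A=0 R=7 G=9
Draw 6: a1=0.000, a2=0.000, a3=0.000, a4=1.771, a0=1.771; τ=−ln(0.4056)/1.771=0.510 → t=2.201; u2·a0=0.0688·1.771=0.122; a1+…+a3=0.000 < 0.122 ≤ a1+…+a4=1.771 → R4 fires; A=0 R=8 G=9
Draw 7: a1=0.000, a2=0.000, a3=0.000, a4=2.024, a0=2.024; τ=−ln(0.2971)/2.024=0.600 → t=2.800 > T=2.28: stop.
R first becomes ≥ 4 when it reaches 5 at the event at t=0.165.

Threshold first reached at t = 0.165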